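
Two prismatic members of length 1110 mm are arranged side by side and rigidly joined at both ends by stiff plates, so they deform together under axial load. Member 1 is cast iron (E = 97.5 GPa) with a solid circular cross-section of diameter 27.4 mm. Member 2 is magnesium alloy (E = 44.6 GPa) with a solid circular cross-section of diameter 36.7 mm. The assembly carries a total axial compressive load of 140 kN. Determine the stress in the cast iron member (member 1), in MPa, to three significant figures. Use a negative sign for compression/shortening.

A_1 = 589.6 mm².
A_2 = 1058 mm².
Equal strain + equilibrium ⇒ each member carries load in proportion to AE: A₁E₁ = 57490000 N, A₂E₂ = 47180000 N, ΣAE = 104700000 N.
σ₁ = P·E₁/ΣAE = -140000·97500/104700000 = -130.4 MPa.

-130 MPa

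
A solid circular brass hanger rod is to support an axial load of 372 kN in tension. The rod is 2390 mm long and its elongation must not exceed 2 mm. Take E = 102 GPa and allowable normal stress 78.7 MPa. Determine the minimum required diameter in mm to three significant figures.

77.6 mm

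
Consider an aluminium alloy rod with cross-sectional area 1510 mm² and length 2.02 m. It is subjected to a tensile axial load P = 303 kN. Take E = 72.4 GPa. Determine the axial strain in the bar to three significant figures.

0.00277

σ = N/A = 200.7 MPa; ε = σ/E = 200.7/72400 = 2.772e-03.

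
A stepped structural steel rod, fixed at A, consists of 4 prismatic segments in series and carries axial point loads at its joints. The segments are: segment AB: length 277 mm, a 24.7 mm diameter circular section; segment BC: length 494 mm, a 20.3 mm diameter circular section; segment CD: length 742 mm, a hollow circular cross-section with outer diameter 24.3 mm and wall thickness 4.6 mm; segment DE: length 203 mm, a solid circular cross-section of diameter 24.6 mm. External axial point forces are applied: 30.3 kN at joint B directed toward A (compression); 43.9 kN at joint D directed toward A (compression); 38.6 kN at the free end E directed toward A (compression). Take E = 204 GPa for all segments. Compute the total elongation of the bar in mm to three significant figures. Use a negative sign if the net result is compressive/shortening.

Internal axial forces (sectioning from the free end, tension +): N_DE = -38.6 kN, N_CD = -82.5 kN, N_BC = -82.5 kN, N_AB = -112.8 kN.
A_AB = 479.2 mm².
A_BC = 323.7 mm².
A_CD = 284.7 mm².
A_DE = 475.3 mm².
δ_AB = -112800·277/(479.2·204000) = -0.3197 mm
δ_BC = -82500·494/(323.7·204000) = -0.6173 mm
δ_CD = -82500·742/(284.7·204000) = -1.054 mm
δ_DE = -38600·203/(475.3·204000) = -0.08082 mm
δ = Σδ_i = -2.072 mm.

-2.07 mm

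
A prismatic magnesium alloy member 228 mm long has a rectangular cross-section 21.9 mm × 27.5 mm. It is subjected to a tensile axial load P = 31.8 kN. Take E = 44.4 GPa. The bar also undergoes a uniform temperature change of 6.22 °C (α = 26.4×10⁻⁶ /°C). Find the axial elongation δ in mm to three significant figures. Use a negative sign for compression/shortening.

0.309 mm

A = 602.2 mm².
δ_mech = NL/(AE) = 31800·228/(602.2·44400) = 0.2711 mm.
δ_thermal = αLΔT = 26.4e-6·228·6.22 = 0.03744 mm.
δ = δ_mech + δ_thermal = 0.3086 mm.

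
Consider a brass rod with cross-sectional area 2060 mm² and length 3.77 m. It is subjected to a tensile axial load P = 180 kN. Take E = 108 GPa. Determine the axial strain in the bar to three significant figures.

σ = N/A = 87.38 MPa; ε = σ/E = 87.38/108000 = 8.091e-04.

8.09e-04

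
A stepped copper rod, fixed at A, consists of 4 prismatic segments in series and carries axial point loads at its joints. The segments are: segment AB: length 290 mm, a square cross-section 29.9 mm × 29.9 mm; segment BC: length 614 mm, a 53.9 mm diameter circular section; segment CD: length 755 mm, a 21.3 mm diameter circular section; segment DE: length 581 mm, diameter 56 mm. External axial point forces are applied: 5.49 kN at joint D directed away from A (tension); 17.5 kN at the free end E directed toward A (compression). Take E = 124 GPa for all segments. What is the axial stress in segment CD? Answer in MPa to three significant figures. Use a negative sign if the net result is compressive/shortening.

-33.7 MPa

Internal axial forces (sectioning from the free end, tension +): N_DE = -17.5 kN, N_CD = -12.01 kN, N_BC = -12.01 kN, N_AB = -12.01 kN.
A_CD = 356.3 mm².
σ_CD = N_CD/A_CD = -12010/356.3 = -33.7 MPa.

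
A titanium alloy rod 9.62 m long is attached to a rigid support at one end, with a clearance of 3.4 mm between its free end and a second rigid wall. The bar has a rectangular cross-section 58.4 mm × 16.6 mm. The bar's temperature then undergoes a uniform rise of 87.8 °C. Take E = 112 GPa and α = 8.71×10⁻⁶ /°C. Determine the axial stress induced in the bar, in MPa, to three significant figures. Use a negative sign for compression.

Free thermal expansion αLΔT = 8.71e-6 · 9620 · 87.8 = 7.357 mm.
The walls engage after the gap closes; constrained expansion = 7.357 − 3.4 = 3.957 mm.
The walls impose strain ε = −(3.957)/9620 = -4.1131e-04; σ = Eε = 112000 · -4.1131e-04 = -46.07 MPa.

-46.1 MPa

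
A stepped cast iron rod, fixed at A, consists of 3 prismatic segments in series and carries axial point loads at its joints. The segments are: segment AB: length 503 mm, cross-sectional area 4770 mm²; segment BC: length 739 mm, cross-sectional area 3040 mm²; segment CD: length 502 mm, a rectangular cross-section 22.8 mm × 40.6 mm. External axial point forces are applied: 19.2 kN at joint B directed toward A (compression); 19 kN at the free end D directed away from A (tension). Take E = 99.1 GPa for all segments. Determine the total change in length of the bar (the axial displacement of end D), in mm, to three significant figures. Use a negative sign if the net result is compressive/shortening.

0.150 mm

Internal axial forces (sectioning from the free end, tension +): N_CD = 19 kN, N_BC = 19 kN, N_AB = -0.2 kN.
A_CD = 925.7 mm².
δ_AB = -200·503/(4770·99100) = -0.0002128 mm
δ_BC = 19000·739/(3040·99100) = 0.04661 mm
δ_CD = 19000·502/(925.7·99100) = 0.104 mm
δ = Σδ_i = 0.1504 mm.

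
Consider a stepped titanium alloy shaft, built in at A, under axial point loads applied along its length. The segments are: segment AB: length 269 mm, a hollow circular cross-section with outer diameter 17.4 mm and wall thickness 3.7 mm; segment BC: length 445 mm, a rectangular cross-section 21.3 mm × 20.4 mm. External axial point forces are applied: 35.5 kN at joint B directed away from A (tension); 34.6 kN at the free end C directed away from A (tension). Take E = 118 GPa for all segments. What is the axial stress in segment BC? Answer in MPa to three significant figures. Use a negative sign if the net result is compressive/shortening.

79.6 MPa

Internal axial forces (sectioning from the free end, tension +): N_BC = 34.6 kN, N_AB = 70.1 kN.
A_BC = 434.5 mm².
σ_BC = N_BC/A_BC = 34600/434.5 = 79.63 MPa.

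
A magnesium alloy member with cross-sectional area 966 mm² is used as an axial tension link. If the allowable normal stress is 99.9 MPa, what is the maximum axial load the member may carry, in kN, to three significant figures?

96.5 kN

P_max = σ_allow · A = 99.9 · 966 = 96500 N = 96.5 kN.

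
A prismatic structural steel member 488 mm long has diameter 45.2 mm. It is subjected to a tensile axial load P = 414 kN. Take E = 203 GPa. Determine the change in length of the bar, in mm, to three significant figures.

A = 1605 mm².
δ_mech = NL/(AE) = 414000·488/(1605·203000) = 0.6202 mm.

0.620 mm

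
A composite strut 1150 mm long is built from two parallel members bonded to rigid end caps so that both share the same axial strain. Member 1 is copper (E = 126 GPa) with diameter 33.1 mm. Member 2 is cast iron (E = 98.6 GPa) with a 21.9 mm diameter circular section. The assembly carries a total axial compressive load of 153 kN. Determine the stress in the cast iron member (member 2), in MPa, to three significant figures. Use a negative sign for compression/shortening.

-104 MPa

A_1 = 860.5 mm².
A_2 = 376.7 mm².
Equal strain + equilibrium ⇒ each member carries load in proportion to AE: A₁E₁ = 108400000 N, A₂E₂ = 37140000 N, ΣAE = 145600000 N.
σ₂ = P·E₂/ΣAE = -153000·98600/145600000 = -103.6 MPa.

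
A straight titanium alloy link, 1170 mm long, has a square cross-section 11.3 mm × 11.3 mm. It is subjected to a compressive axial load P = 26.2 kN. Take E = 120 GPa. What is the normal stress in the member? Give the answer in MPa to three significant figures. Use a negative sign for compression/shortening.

A = 127.7 mm².
σ = N/A = -26200/127.7 = -205.2 MPa.

-205 MPa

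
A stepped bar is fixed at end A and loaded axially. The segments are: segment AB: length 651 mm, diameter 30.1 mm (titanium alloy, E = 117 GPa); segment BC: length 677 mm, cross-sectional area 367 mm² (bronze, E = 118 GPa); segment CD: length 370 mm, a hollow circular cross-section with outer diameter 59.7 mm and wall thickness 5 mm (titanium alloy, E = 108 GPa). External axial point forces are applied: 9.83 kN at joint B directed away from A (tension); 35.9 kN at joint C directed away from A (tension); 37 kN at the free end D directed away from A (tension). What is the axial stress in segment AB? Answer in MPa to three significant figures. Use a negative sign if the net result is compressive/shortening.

116 MPa

Internal axial forces (sectioning from the free end, tension +): N_CD = 37 kN, N_BC = 72.9 kN, N_AB = 82.73 kN.
A_AB = 711.6 mm².
σ_AB = N_AB/A_AB = 82730/711.6 = 116.3 MPa.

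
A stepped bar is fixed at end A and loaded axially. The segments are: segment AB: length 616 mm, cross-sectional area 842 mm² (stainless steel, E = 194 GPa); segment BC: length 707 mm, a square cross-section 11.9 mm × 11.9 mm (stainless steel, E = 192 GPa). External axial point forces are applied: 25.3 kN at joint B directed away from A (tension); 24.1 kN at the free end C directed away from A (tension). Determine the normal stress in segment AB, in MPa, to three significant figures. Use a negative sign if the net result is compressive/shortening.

Internal axial forces (sectioning from the free end, tension +): N_BC = 24.1 kN, N_AB = 49.4 kN.
σ_AB = N_AB/A_AB = 49400/842 = 58.67 MPa.

58.7 MPa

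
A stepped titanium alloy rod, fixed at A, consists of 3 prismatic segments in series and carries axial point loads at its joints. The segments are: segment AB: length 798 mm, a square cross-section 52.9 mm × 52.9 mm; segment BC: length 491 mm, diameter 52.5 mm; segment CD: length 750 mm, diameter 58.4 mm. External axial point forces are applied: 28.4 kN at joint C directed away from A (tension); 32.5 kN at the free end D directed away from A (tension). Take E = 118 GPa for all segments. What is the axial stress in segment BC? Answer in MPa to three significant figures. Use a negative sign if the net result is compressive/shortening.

28.1 MPa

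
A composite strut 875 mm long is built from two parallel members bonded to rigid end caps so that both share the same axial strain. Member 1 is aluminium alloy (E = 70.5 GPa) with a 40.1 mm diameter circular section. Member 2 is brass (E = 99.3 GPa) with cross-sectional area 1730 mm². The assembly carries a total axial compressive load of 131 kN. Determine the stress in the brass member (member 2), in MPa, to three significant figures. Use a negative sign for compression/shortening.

-49.9 MPa

A_1 = 1263 mm².
Equal strain + equilibrium ⇒ each member carries load in proportion to AE: A₁E₁ = 89040000 N, A₂E₂ = 171800000 N, ΣAE = 260800000 N.
σ₂ = P·E₂/ΣAE = -131000·99300/260800000 = -49.87 MPa.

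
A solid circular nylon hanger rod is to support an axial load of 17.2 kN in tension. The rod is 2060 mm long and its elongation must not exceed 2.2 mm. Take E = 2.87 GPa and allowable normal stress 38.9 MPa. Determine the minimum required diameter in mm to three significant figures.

84.5 mm

Required area A ≥ P/σ_allow = 17200/38.9 = 442.2 mm².
For a solid circular section, d ≥ √(4A/π) = 23.73 mm.
Elongation limit: A ≥ PL/(Eδ_allow) = 17200·2060/(2870·2.2) = 5612 mm² ⇒ d ≥ 84.53 mm.
The elongation limit governs.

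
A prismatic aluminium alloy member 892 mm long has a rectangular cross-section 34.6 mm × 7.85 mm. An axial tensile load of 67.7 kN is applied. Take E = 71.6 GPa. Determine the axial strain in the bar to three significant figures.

0.00348

A = 271.6 mm².
σ = N/A = 249.3 MPa; ε = σ/E = 249.3/71600 = 3.481e-03.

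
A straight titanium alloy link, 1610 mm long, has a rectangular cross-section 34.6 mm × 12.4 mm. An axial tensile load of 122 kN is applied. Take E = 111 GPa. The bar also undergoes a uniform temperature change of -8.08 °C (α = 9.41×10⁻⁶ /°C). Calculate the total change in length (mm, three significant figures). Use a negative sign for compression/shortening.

4.00 mm

A = 429 mm².
δ_mech = NL/(AE) = 122000·1610/(429·111000) = 4.124 mm.
δ_thermal = αLΔT = 9.41e-6·1610·-8.08 = -0.1224 mm.
δ = δ_mech + δ_thermal = 4.002 mm.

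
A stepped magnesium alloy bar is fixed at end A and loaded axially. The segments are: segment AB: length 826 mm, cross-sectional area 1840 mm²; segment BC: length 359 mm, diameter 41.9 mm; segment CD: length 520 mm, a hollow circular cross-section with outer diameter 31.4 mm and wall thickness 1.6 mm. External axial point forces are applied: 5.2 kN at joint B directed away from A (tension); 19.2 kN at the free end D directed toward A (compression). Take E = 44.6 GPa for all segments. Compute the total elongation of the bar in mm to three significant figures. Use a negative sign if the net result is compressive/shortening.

-1.75 mm

Internal axial forces (sectioning from the free end, tension +): N_CD = -19.2 kN, N_BC = -19.2 kN, N_AB = -14 kN.
A_BC = 1379 mm².
A_CD = 149.8 mm².
δ_AB = -14000·826/(1840·44600) = -0.1409 mm
δ_BC = -19200·359/(1379·44600) = -0.1121 mm
δ_CD = -19200·520/(149.8·44600) = -1.494 mm
δ = Σδ_i = -1.747 mm.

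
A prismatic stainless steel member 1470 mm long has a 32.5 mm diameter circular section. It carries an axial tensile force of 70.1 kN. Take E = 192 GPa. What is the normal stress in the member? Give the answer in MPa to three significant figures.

A = 829.6 mm².
σ = N/A = 70100/829.6 = 84.5 MPa.

84.5 MPa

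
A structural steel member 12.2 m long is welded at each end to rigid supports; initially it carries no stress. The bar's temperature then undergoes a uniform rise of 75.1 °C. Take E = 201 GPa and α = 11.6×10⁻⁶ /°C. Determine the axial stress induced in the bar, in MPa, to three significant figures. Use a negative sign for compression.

Free thermal expansion αLΔT = 11.6e-6 · 12200 · 75.1 = 10.63 mm.
The walls impose strain ε = −(10.63)/12200 = -8.7116e-04; σ = Eε = 201000 · -8.7116e-04 = -175.1 MPa.

-175 MPa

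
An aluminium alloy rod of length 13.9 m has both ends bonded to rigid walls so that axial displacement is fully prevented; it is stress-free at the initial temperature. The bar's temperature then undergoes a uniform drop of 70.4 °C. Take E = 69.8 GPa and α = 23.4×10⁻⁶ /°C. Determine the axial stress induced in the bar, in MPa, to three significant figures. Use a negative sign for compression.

Free thermal expansion αLΔT = 23.4e-6 · 13900 · -70.4 = -22.9 mm.
The walls impose strain ε = −(-22.9)/13900 = 1.6474e-03; σ = Eε = 69800 · 1.6474e-03 = 115 MPa.

115 MPa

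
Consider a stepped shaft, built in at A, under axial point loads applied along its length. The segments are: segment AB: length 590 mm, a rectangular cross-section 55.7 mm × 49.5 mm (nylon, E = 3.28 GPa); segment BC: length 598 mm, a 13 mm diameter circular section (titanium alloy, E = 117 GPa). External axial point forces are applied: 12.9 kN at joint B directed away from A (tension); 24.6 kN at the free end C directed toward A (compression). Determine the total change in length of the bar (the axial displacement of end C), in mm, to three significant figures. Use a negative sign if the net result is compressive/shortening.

-1.71 mm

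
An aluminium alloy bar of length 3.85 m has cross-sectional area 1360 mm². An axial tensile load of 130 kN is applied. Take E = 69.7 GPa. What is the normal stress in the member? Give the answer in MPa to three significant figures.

95.6 MPa

σ = N/A = 130000/1360 = 95.59 MPa.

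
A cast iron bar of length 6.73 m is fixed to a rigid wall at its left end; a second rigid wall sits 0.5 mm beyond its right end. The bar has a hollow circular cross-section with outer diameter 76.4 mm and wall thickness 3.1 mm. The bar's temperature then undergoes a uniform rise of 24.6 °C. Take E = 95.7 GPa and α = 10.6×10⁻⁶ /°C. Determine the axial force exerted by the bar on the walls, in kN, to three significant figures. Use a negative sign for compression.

-12.7 kN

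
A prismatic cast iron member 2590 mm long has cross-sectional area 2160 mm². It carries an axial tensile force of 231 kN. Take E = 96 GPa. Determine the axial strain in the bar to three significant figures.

0.00111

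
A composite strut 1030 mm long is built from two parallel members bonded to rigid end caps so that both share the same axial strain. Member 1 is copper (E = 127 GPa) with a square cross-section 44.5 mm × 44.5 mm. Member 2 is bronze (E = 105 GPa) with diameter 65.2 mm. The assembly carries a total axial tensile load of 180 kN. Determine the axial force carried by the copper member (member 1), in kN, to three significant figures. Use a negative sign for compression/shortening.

A_1 = 1980 mm².
A_2 = 3339 mm².
Equal strain + equilibrium ⇒ each member carries load in proportion to AE: A₁E₁ = 251500000 N, A₂E₂ = 350600000 N, ΣAE = 602100000 N.
F₁ = P·A₁E₁/ΣAE = 180000·251500000/602100000 = 75190 N.

75.2 kN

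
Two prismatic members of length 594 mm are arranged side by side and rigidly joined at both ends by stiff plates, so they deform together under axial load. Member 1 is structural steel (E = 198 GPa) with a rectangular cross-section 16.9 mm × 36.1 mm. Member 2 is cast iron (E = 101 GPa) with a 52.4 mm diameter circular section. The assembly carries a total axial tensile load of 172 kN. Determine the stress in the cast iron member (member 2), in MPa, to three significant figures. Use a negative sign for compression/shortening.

51.3 MPa

A_1 = 610.1 mm².
A_2 = 2157 mm².
Equal strain + equilibrium ⇒ each member carries load in proportion to AE: A₁E₁ = 120800000 N, A₂E₂ = 217800000 N, ΣAE = 338600000 N.
σ₂ = P·E₂/ΣAE = 172000·101000/338600000 = 51.3 MPa.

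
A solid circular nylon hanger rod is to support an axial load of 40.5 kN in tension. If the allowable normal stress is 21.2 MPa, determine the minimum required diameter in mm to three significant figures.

49.3 mm

Required area A ≥ P/σ_allow = 40500/21.2 = 1910 mm².
For a solid circular section, d ≥ √(4A/π) = 49.32 mm.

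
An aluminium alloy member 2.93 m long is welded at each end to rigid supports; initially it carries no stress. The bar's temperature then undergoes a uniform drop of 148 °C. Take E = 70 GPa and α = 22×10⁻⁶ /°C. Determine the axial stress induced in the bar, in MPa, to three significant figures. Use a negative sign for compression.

228 MPa

Free thermal expansion αLΔT = 22e-6 · 2930 · -148 = -9.54 mm.
The walls impose strain ε = −(-9.54)/2930 = 3.2560e-03; σ = Eε = 70000 · 3.2560e-03 = 227.9 MPa.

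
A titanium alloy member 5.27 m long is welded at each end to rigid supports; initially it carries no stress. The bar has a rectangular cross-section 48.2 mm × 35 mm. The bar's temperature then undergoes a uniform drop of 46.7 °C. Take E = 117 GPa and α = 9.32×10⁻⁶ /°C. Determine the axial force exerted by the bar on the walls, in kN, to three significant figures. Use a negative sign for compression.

Free thermal expansion αLΔT = 9.32e-6 · 5270 · -46.7 = -2.294 mm.
The walls impose strain ε = −(-2.294)/5270 = 4.3524e-04; σ = Eε = 117000 · 4.3524e-04 = 50.92 MPa.
Wall reaction R = σ·A = 50.92·1687 = 85910 N = 85.91 kN.

85.9 kN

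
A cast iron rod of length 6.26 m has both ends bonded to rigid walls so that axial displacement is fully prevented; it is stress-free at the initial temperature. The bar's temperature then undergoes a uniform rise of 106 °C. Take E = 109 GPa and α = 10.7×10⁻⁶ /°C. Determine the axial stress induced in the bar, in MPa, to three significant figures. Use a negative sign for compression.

Free thermal expansion αLΔT = 10.7e-6 · 6260 · 106 = 7.1 mm.
The walls impose strain ε = −(7.1)/6260 = -1.1342e-03; σ = Eε = 109000 · -1.1342e-03 = -123.6 MPa.

-124 MPa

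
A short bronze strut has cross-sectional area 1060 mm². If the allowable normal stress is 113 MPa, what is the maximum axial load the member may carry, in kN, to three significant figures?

120 kN

P_max = σ_allow · A = 113 · 1060 = 119800 N = 119.8 kN.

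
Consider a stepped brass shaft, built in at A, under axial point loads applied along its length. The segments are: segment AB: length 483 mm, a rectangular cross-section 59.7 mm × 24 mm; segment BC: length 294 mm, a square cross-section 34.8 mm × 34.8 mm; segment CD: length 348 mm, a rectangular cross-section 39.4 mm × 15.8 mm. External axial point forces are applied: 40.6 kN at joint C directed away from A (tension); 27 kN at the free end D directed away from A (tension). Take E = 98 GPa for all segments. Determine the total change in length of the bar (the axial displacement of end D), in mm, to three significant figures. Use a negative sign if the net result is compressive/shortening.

Internal axial forces (sectioning from the free end, tension +): N_CD = 27 kN, N_BC = 67.6 kN, N_AB = 67.6 kN.
A_AB = 1433 mm².
A_BC = 1211 mm².
A_CD = 622.5 mm².
δ_AB = 67600·483/(1433·98000) = 0.2325 mm
δ_BC = 67600·294/(1211·98000) = 0.1675 mm
δ_CD = 27000·348/(622.5·98000) = 0.154 mm
δ = Σδ_i = 0.554 mm.

0.554 mm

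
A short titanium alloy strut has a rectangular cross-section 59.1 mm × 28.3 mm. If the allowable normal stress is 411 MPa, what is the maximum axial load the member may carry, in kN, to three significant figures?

687 kN

A = 1673 mm².
P_max = σ_allow · A = 411 · 1673 = 687400 N = 687.4 kN.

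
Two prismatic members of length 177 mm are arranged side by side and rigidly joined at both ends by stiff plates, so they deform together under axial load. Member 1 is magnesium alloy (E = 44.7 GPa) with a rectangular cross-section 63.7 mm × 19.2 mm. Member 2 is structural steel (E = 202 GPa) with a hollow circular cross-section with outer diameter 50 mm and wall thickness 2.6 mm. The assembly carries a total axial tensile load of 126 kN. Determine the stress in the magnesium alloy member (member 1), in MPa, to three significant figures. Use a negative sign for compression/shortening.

A_1 = 1223 mm².
A_2 = 387.2 mm².
Equal strain + equilibrium ⇒ each member carries load in proportion to AE: A₁E₁ = 54670000 N, A₂E₂ = 78210000 N, ΣAE = 132900000 N.
σ₁ = P·E₁/ΣAE = 126000·44700/132900000 = 42.39 MPa.

42.4 MPa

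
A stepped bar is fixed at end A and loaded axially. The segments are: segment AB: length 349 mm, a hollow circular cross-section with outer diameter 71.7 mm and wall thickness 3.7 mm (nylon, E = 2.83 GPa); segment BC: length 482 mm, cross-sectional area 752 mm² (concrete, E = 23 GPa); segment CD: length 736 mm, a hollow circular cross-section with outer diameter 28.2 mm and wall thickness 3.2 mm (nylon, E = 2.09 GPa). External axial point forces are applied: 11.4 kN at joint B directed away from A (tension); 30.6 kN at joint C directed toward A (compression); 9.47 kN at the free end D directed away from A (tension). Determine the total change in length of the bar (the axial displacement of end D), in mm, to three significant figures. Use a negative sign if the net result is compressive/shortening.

Internal axial forces (sectioning from the free end, tension +): N_CD = 9.47 kN, N_BC = -21.13 kN, N_AB = -9.73 kN.
A_AB = 790.4 mm².
A_CD = 251.3 mm².
δ_AB = -9730·349/(790.4·2830) = -1.518 mm
δ_BC = -21130·482/(752·23000) = -0.5888 mm
δ_CD = 9470·736/(251.3·2090) = 13.27 mm
δ = Σδ_i = 11.16 mm.

11.2 mm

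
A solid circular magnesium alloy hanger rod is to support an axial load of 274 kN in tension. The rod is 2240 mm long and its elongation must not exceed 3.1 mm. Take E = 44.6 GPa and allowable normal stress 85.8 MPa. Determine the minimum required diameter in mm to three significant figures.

75.2 mm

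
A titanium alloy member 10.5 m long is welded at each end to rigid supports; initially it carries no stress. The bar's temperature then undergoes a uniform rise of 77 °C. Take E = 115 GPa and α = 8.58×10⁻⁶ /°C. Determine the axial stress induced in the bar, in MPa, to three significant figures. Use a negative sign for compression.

-76.0 MPa

Free thermal expansion αLΔT = 8.58e-6 · 10500 · 77 = 6.937 mm.
The walls impose strain ε = −(6.937)/10500 = -6.6066e-04; σ = Eε = 115000 · -6.6066e-04 = -75.98 MPa.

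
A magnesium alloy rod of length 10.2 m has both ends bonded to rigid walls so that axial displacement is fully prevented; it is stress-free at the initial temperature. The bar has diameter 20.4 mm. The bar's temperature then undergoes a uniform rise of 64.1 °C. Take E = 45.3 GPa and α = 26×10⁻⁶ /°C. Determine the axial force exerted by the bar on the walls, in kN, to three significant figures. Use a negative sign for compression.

-24.7 kN

Free thermal expansion αLΔT = 26e-6 · 10200 · 64.1 = 17 mm.
The walls impose strain ε = −(17)/10200 = -1.6666e-03; σ = Eε = 45300 · -1.6666e-03 = -75.5 MPa.
Wall reaction R = σ·A = -75.5·326.9 = -24680 N = -24.68 kN.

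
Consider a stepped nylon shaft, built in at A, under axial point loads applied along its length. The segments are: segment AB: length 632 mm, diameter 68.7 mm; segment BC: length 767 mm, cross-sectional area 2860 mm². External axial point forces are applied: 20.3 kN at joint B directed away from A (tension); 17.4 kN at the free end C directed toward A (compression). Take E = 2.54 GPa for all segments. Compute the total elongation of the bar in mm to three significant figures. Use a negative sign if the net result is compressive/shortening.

Internal axial forces (sectioning from the free end, tension +): N_BC = -17.4 kN, N_AB = 2.9 kN.
A_AB = 3707 mm².
δ_AB = 2900·632/(3707·2540) = 0.1947 mm
δ_BC = -17400·767/(2860·2540) = -1.837 mm
δ = Σδ_i = -1.642 mm.

-1.64 mm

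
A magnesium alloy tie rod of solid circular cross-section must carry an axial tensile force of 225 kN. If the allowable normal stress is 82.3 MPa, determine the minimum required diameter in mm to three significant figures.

Required area A ≥ P/σ_allow = 225000/82.3 = 2734 mm².
For a solid circular section, d ≥ √(4A/π) = 59 mm.

59.0 mm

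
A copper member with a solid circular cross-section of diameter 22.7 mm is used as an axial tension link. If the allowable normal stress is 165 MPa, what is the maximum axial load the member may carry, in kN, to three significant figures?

A = 404.7 mm².
P_max = σ_allow · A = 165 · 404.7 = 66780 N = 66.78 kN.

66.8 kN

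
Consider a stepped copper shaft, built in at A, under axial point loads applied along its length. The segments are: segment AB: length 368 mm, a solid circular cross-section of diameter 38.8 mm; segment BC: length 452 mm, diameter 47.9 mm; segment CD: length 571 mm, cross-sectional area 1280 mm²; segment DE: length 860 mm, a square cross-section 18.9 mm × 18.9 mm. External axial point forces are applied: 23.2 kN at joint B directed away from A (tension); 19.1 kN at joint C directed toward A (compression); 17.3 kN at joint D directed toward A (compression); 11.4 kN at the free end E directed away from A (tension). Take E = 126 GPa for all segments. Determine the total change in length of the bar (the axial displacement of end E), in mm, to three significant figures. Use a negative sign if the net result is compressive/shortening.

0.143 mm

Internal axial forces (sectioning from the free end, tension +): N_DE = 11.4 kN, N_CD = -5.9 kN, N_BC = -25 kN, N_AB = -1.8 kN.
A_AB = 1182 mm².
A_BC = 1802 mm².
A_DE = 357.2 mm².
δ_AB = -1800·368/(1182·126000) = -0.004446 mm
δ_BC = -25000·452/(1802·126000) = -0.04977 mm
δ_CD = -5900·571/(1280·126000) = -0.02089 mm
δ_DE = 11400·860/(357.2·126000) = 0.2178 mm
δ = Σδ_i = 0.1427 mm.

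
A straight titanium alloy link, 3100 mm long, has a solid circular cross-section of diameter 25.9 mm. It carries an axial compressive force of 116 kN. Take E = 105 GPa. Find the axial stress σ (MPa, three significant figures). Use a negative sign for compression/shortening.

-220 MPa

A = 526.9 mm².
σ = N/A = -116000/526.9 = -220.2 MPa.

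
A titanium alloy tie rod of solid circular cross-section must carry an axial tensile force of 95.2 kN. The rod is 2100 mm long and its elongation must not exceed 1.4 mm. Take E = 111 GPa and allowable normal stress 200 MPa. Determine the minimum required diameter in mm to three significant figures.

40.5 mm

Required area A ≥ P/σ_allow = 95200/200 = 476 mm².
For a solid circular section, d ≥ √(4A/π) = 24.62 mm.
Elongation limit: A ≥ PL/(Eδ_allow) = 95200·2100/(111000·1.4) = 1286 mm² ⇒ d ≥ 40.47 mm.
The elongation limit governs.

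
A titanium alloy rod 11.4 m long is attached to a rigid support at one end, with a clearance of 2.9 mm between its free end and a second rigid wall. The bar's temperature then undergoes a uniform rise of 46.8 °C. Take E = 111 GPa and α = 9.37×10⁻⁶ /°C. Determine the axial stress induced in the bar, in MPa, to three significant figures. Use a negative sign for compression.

-20.4 MPa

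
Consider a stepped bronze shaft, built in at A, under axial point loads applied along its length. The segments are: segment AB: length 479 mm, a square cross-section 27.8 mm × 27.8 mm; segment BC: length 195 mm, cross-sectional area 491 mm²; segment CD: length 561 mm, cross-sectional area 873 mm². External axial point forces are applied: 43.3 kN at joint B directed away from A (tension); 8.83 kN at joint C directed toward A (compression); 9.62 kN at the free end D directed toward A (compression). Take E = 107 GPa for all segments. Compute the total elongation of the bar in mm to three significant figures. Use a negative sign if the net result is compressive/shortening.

Internal axial forces (sectioning from the free end, tension +): N_CD = -9.62 kN, N_BC = -18.45 kN, N_AB = 24.85 kN.
A_AB = 772.8 mm².
δ_AB = 24850·479/(772.8·107000) = 0.1439 mm
δ_BC = -18450·195/(491·107000) = -0.06848 mm
δ_CD = -9620·561/(873·107000) = -0.05777 mm
δ = Σδ_i = 0.01769 mm.

0.0177 mm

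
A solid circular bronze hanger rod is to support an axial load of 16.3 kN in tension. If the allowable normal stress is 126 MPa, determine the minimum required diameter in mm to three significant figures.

12.8 mm

Required area A ≥ P/σ_allow = 16300/126 = 129.4 mm².
For a solid circular section, d ≥ √(4A/π) = 12.83 mm.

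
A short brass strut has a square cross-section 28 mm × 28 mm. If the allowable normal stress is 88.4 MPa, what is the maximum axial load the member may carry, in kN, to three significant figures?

69.3 kN

A = 784 mm².
P_max = σ_allow · A = 88.4 · 784 = 69310 N = 69.31 kN.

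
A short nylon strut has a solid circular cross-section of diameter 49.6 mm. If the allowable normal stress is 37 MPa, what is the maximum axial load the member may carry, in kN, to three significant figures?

71.5 kN

A = 1932 mm².
P_max = σ_allow · A = 37 · 1932 = 71490 N = 71.49 kN.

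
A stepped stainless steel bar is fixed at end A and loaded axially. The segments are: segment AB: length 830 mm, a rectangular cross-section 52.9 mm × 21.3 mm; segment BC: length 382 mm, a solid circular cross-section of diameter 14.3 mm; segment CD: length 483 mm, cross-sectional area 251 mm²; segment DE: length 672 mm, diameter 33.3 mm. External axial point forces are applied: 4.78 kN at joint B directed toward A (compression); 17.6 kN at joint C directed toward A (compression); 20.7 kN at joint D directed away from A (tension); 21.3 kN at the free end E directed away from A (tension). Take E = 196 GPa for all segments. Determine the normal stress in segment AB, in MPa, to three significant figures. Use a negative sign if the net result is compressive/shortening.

Internal axial forces (sectioning from the free end, tension +): N_DE = 21.3 kN, N_CD = 42 kN, N_BC = 24.4 kN, N_AB = 19.62 kN.
A_AB = 1127 mm².
σ_AB = N_AB/A_AB = 19620/1127 = 17.41 MPa.

17.4 MPa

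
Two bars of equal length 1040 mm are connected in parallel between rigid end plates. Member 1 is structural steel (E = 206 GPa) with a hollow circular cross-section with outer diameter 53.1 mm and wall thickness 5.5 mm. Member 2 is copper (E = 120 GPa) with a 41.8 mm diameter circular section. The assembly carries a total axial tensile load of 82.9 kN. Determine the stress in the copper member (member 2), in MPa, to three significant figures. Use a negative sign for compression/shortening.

A_1 = 822.5 mm².
A_2 = 1372 mm².
Equal strain + equilibrium ⇒ each member carries load in proportion to AE: A₁E₁ = 169400000 N, A₂E₂ = 164700000 N, ΣAE = 334100000 N.
σ₂ = P·E₂/ΣAE = 82900·120000/334100000 = 29.78 MPa.

29.8 MPa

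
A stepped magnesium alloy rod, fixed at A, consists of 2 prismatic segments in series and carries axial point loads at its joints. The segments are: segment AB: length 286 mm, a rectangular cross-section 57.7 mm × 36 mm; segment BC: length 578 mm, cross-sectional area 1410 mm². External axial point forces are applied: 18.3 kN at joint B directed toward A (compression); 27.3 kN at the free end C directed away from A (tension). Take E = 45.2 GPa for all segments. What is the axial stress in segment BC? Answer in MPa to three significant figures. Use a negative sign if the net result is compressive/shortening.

19.4 MPa

Internal axial forces (sectioning from the free end, tension +): N_BC = 27.3 kN, N_AB = 9 kN.
σ_BC = N_BC/A_BC = 27300/1410 = 19.36 MPa.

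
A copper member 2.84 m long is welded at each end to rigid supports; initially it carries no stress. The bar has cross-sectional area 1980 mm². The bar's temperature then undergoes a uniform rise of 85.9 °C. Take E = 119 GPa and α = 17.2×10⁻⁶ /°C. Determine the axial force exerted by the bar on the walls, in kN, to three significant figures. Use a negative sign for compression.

Free thermal expansion αLΔT = 17.2e-6 · 2840 · 85.9 = 4.196 mm.
The walls impose strain ε = −(4.196)/2840 = -1.4775e-03; σ = Eε = 119000 · -1.4775e-03 = -175.8 MPa.
Wall reaction R = σ·A = -175.8·1980 = -348100 N = -348.1 kN.

-348 kN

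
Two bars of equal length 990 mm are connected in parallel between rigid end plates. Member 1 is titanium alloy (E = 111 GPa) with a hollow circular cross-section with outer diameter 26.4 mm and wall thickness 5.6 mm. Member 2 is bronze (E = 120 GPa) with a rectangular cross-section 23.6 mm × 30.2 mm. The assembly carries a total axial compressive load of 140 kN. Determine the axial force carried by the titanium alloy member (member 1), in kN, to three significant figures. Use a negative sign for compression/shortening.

-45.1 kN

A_1 = 365.9 mm².
A_2 = 712.7 mm².
Equal strain + equilibrium ⇒ each member carries load in proportion to AE: A₁E₁ = 40620000 N, A₂E₂ = 85530000 N, ΣAE = 126100000 N.
F₁ = P·A₁E₁/ΣAE = -140000·40620000/126100000 = -45080 N.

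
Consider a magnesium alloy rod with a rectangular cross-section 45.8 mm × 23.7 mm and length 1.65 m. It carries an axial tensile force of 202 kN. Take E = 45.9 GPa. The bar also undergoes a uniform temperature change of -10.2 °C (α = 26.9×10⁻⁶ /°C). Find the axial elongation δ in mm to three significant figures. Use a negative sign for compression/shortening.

6.24 mm

A = 1085 mm².
δ_mech = NL/(AE) = 202000·1650/(1085·45900) = 6.69 mm.
δ_thermal = αLΔT = 26.9e-6·1650·-10.2 = -0.4527 mm.
δ = δ_mech + δ_thermal = 6.237 mm.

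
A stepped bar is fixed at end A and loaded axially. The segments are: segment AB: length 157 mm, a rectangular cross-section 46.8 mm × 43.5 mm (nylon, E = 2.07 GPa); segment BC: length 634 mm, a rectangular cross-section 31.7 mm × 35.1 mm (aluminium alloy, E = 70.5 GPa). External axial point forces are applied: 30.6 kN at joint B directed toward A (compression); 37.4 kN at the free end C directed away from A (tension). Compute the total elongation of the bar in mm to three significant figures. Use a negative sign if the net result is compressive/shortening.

0.556 mm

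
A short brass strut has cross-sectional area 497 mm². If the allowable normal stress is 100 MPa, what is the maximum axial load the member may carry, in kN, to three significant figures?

P_max = σ_allow · A = 100 · 497 = 49700 N = 49.7 kN.

49.7 kN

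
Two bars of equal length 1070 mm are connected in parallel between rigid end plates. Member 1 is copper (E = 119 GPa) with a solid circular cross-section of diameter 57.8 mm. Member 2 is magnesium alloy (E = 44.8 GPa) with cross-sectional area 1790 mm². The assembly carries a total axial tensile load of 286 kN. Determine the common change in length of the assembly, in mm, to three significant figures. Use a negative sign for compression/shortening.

A_1 = 2624 mm².
Equal strain + equilibrium ⇒ each member carries load in proportion to AE: A₁E₁ = 312200000 N, A₂E₂ = 80190000 N, ΣAE = 392400000 N.
δ = PL/ΣAE = 286000·1070/392400000 = 0.7798 mm.

0.780 mm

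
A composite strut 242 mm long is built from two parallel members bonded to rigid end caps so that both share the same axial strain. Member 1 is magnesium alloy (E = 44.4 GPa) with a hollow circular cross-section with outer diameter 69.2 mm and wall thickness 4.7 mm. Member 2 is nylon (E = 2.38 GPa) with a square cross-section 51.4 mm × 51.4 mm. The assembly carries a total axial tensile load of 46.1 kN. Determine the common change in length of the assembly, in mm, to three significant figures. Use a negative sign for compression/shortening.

0.230 mm

A_1 = 952.4 mm².
A_2 = 2642 mm².
Equal strain + equilibrium ⇒ each member carries load in proportion to AE: A₁E₁ = 42290000 N, A₂E₂ = 6288000 N, ΣAE = 48570000 N.
δ = PL/ΣAE = 46100·242/48570000 = 0.2297 mm.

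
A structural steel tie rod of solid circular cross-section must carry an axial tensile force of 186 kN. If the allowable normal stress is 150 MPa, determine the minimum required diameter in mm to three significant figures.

Required area A ≥ P/σ_allow = 186000/150 = 1240 mm².
For a solid circular section, d ≥ √(4A/π) = 39.73 mm.

39.7 mm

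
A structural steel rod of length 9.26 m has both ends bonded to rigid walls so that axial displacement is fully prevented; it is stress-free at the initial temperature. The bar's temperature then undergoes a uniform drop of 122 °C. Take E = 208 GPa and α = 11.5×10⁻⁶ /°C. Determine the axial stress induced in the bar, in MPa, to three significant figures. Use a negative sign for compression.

Free thermal expansion αLΔT = 11.5e-6 · 9260 · -122 = -12.99 mm.
The walls impose strain ε = −(-12.99)/9260 = 1.4030e-03; σ = Eε = 208000 · 1.4030e-03 = 291.8 MPa.

292 MPa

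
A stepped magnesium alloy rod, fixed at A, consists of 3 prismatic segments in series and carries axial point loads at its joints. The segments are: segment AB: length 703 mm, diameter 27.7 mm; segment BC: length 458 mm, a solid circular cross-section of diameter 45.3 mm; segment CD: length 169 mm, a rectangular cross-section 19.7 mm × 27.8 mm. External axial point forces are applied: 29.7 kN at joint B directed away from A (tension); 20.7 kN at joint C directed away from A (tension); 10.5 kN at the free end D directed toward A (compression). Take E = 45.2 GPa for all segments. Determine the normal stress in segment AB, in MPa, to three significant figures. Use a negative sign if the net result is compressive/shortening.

66.2 MPa

Internal axial forces (sectioning from the free end, tension +): N_CD = -10.5 kN, N_BC = 10.2 kN, N_AB = 39.9 kN.
A_AB = 602.6 mm².
σ_AB = N_AB/A_AB = 39900/602.6 = 66.21 MPa.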